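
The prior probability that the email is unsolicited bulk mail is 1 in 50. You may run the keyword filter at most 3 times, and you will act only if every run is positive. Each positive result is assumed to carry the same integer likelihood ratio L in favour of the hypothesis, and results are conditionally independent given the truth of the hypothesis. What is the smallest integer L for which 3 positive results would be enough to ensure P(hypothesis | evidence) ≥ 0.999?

37

Prior odds = 0.02/0.98 = 1/49.
Target odds = 0.999/0.001 = 999.
Need L³ ≥ 999 ÷ (1/49) = 48951.
36³ = 46656 < 48951 ≤ 50653 = 37³, so L = 37.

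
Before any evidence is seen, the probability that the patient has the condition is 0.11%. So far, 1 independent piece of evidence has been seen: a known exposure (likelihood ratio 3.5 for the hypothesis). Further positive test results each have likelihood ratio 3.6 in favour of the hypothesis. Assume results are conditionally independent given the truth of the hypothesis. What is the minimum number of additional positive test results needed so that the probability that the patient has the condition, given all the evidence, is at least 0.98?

8

Prior odds = 0.0011/0.9989 = 11/9989.
Bayes factor of the evidence already in hand = 3.5.
Odds after that evidence = (11/9989) × 3.5 = 11/2854.
Target odds = 0.98/0.02 = 49.
Need 3.6ⁿ ≥ 49 ÷ (11/2854) = 139846/11.
3.6⁷ = 612220032/78125 falls short of 139846/11 but 3.6⁸ ≈28211.1 reaches it, so n = 8.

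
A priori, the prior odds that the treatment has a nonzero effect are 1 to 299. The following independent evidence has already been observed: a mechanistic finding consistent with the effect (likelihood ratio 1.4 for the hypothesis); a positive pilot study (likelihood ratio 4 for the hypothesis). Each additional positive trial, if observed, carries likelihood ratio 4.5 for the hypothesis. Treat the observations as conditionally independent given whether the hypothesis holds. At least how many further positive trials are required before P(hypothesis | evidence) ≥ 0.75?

4

Prior odds = 1/299.
Combined Bayes factor of the evidence already in hand = 1.4 × 4 = 5.6.
Odds after that evidence = (1/299) × 5.6 = 28/1495.
Target odds = 0.75/0.25 = 3.
Need 4.5ⁿ ≥ 3 ÷ (28/1495) = 4485/28.
4.5³ = 91.125 falls short of 4485/28 but 4.5⁴ = 410.0625 reaches it, so n = 4.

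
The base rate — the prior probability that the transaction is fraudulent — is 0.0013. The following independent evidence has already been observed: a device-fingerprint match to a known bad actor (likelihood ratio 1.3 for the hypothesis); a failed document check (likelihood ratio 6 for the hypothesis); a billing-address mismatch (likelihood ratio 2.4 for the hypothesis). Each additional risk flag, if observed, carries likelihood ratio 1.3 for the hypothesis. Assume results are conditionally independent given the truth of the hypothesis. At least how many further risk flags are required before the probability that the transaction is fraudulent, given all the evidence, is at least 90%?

Prior odds = 0.0013/0.9987 = 13/9987.
Combined Bayes factor of the evidence already in hand = 1.3 × 6 × 2.4 = 18.72.
Odds after that evidence = (13/9987) × 18.72 = 2028/83225.
Target odds = 0.9/0.1 = 9.
Need 1.3ⁿ ≥ 9 ÷ (2028/83225) = 249675/676.
1.3²² ≈321.184 falls short of 249675/676 but 1.3²³ ≈417.539 reaches it, so n = 23.

23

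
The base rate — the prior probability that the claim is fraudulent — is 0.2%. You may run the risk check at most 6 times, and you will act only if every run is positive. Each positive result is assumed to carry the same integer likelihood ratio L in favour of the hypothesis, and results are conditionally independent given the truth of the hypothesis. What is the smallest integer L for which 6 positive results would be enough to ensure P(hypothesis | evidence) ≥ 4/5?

4

Prior odds = 0.002/0.998 = 1/499.
Target odds = 0.8/0.2 = 4.
Need L⁶ ≥ 4 ÷ (1/499) = 1996.
3⁶ = 729 < 1996 ≤ 4096 = 4⁶, so L = 4.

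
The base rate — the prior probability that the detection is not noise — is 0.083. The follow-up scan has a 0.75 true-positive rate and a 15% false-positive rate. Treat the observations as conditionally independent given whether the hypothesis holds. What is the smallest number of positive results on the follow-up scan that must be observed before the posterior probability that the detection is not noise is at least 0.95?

4

Prior odds: 0.083 ÷ 0.917 = 83/917.
Likelihood ratio of a positive result = 0.75/0.15 = 5.
Target posterior odds = 0.95/0.05 = 19.
Need (83/917) × 5ⁿ ≥ 19, i.e. 5ⁿ ≥ 17423/83.
5³ = 125 falls short of 17423/83 but 5⁴ = 625 reaches it, so n = 4.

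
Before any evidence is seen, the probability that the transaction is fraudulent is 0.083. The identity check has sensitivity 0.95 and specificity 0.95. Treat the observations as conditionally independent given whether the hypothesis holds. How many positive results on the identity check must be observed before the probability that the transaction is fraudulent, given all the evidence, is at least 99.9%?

Prior odds: 0.083 ÷ 0.917 = 83/917.
False-positive rate = 1 − 0.95 = 0.05; likelihood ratio of a positive = 0.95/0.05 = 19.
Target posterior odds = 0.999/0.001 = 999.
Need (83/917) × 19ⁿ ≥ 999, i.e. 19ⁿ ≥ 916083/83.
19³ = 6859 falls short of 916083/83 but 19⁴ = 130321 reaches it, so n = 4.

4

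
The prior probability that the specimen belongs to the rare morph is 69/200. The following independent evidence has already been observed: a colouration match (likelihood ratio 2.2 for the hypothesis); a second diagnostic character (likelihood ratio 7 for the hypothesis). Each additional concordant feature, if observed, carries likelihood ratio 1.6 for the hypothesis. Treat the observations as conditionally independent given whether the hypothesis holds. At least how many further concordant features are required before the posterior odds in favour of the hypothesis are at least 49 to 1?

Prior odds = 0.345/0.655 = 69/131.
Combined Bayes factor of the evidence already in hand = 2.2 × 7 = 15.4.
Odds after that evidence = (69/131) × 15.4 = 5313/655.
Target odds = 49.
Need 1.6ⁿ ≥ 49 ÷ (5313/655) = 4585/759.
1.6³ = 4.096 falls short of 4585/759 but 1.6⁴ = 6.5536 reaches it, so n = 4.

4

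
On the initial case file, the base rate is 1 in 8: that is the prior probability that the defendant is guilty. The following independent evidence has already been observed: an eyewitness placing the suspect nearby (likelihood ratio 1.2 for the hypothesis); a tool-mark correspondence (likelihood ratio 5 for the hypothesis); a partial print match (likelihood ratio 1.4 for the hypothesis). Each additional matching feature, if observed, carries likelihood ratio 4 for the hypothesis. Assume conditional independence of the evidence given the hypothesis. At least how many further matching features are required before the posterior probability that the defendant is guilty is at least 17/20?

Prior odds = 0.125/0.875 = 1/7.
Combined Bayes factor of the evidence already in hand = 1.2 × 5 × 1.4 = 8.4.
Odds after that evidence = (1/7) × 8.4 = 1.2.
Target odds = 0.85/0.15 = 17/3.
Need 4ⁿ ≥ 17/3 ÷ 1.2 = 85/18.
4¹ = 4 falls short of 85/18 but 4² = 16 reaches it, so n = 2.

2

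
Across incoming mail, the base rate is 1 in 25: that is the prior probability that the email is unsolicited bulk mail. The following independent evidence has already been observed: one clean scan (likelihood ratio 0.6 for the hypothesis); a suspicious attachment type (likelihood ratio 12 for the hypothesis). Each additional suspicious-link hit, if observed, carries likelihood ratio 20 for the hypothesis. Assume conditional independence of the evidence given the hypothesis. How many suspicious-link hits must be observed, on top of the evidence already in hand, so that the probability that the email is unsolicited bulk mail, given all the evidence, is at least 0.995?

Prior odds = 0.04/0.96 = 1/24.
Combined Bayes factor of the evidence already in hand = 0.6 × 12 = 7.2.
Odds after that evidence = (1/24) × 7.2 = 0.3.
Target odds = 0.995/0.005 = 199.
Need 20ⁿ ≥ 199 ÷ 0.3 = 1990/3.
20² = 400 falls short of 1990/3 but 20³ = 8000 reaches it, so n = 3.

3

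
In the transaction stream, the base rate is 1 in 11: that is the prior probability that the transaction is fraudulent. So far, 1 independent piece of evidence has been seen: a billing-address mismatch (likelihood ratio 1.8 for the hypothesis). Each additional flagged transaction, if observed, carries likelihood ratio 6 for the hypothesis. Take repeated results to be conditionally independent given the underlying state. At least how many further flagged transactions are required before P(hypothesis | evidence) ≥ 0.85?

Prior odds = (1/11)/(10/11) = 0.1.
Bayes factor of the evidence already in hand = 1.8.
Odds after that evidence = 0.1 × 1.8 = 0.18.
Target odds = 0.85/0.15 = 17/3.
Need 6ⁿ ≥ 17/3 ÷ 0.18 = 850/27.
6¹ = 6 falls short of 850/27 but 6² = 36 reaches it, so n = 2.

2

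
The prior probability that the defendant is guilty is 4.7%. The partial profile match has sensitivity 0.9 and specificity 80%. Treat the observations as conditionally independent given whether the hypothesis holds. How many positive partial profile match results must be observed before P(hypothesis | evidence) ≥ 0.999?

Prior odds: 0.047 ÷ 0.953 = 47/953.
False-positive rate = 1 − 0.8 = 0.2; likelihood ratio of a positive = 0.9/0.2 = 4.5.
Target posterior odds = 0.999/0.001 = 999.
Require 4.5ⁿ ≥ 999 ÷ (47/953) = 952047/47.
4.5⁶ = 8303.765625 falls short of 952047/47 but 4.5⁷ = 4782969/128 reaches it, so n = 7.

7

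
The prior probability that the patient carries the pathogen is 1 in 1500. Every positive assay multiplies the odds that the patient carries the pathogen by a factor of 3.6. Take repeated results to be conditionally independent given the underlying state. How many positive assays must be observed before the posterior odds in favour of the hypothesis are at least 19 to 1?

9

Prior odds = (1/1500)/(1499/1500) = 1/1499.
Likelihood ratio per positive assay = 3.6.
Target odds = 19.
Need (1/1499) × 3.6ⁿ ≥ 19, i.e. 3.6ⁿ ≥ 28481.
3.6⁸ ≈28211.1 falls short of 28481 but 3.6⁹ ≈101560 reaches it, so n = 9.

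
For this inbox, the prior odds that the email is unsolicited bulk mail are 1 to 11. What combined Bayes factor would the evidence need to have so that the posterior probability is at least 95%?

Prior odds = 1/11.
Target odds = 0.95/0.05 = 19.
Required Bayes factor = 19 ÷ (1/11) = 209.

209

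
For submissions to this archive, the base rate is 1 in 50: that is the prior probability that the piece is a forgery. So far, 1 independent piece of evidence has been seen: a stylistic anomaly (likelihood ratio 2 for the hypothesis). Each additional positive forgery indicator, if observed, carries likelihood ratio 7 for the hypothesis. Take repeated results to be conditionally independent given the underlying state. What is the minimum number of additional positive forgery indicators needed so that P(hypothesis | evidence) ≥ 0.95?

4

Prior odds = 0.02/0.98 = 1/49.
Bayes factor of the evidence already in hand = 2.
Odds after that evidence = (1/49) × 2 = 2/49.
Target odds = 0.95/0.05 = 19.
Need 7ⁿ ≥ 19 ÷ (2/49) = 465.5.
7³ = 343 falls short of 465.5 but 7⁴ = 2401 reaches it, so n = 4.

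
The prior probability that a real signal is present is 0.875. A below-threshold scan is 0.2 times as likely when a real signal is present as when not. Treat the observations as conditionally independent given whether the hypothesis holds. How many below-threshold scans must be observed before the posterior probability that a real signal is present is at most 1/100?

Prior odds = 0.875/0.125 = 7.
Likelihood ratio per below-threshold scan = 0.2.
Target odds: 0.01 ÷ 0.99 = 1/99.
Require 0.2ⁿ ≤ 1/99 ÷ 7 = 1/693.
0.2⁴ = 0.0016 is still above 1/693 but 0.2⁵ = 0.00032 is at or below it, so n = 5.

5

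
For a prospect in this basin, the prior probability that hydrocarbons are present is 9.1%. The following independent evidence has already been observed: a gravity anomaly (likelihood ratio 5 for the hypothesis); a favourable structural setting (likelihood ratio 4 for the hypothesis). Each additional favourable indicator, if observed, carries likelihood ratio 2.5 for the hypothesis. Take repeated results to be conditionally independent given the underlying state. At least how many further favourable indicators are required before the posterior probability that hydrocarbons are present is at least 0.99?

5

Prior odds = 0.091/0.909 = 91/909.
Combined Bayes factor of the evidence already in hand = 5 × 4 = 20.
Odds after that evidence = (91/909) × 20 = 1820/909.
Target odds = 0.99/0.01 = 99.
Need 2.5ⁿ ≥ 99 ÷ (1820/909) = 89991/1820.
2.5⁴ = 39.0625 falls short of 89991/1820 but 2.5⁵ = 97.65625 reaches it, so n = 5.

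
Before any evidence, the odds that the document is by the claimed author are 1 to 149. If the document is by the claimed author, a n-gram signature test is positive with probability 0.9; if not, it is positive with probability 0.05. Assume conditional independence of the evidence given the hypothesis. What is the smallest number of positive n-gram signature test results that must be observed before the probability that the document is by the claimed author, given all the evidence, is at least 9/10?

3

Prior odds = 1/149.
Likelihood ratio of a positive = 0.9/0.05 = 18.
Target odds: 0.9 ÷ 0.1 = 9.
Require 18ⁿ ≥ 9 ÷ (1/149) = 1341.
18² = 324 falls short of 1341 but 18³ = 5832 reaches it, so n = 3.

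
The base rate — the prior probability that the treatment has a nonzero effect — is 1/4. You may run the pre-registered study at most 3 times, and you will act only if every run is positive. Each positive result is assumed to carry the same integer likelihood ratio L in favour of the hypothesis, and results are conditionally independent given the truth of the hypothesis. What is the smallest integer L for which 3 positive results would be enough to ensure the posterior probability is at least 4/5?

Prior odds = 0.25/0.75 = 1/3.
Target odds = 0.8/0.2 = 4.
Need L³ ≥ 4 ÷ (1/3) = 12.
2³ = 8 < 12 ≤ 27 = 3³, so L = 3.

3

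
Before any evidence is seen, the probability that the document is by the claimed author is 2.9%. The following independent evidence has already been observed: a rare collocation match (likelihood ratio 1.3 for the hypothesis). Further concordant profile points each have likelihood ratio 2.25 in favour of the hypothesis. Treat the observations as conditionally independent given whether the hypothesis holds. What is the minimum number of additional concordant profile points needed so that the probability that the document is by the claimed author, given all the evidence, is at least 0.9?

Prior odds = 0.029/0.971 = 29/971.
Bayes factor of the evidence already in hand = 1.3.
Odds after that evidence = (29/971) × 1.3 = 377/9710.
Target odds = 0.9/0.1 = 9.
Need 2.25ⁿ ≥ 9 ÷ (377/9710) = 87390/377.
2.25⁶ = 531441/4096 falls short of 87390/377 but 2.25⁷ = 4782969/16384 reaches it, so n = 7.

7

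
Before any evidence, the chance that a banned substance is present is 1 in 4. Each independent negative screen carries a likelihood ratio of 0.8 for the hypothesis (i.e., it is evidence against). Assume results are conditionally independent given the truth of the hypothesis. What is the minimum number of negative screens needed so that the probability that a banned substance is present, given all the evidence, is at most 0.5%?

Prior odds = 0.25/0.75 = 1/3.
Likelihood ratio per negative screen = 0.8.
Target odds: 0.005 ÷ 0.995 = 1/199.
Need (1/3) × 0.8ⁿ ≤ 1/199, i.e. 0.8ⁿ ≤ 3/199.
0.8¹⁸ ≈0.0180144 is still above 3/199 but 0.8¹⁹ ≈0.0144115 is at or below it, so n = 19.

19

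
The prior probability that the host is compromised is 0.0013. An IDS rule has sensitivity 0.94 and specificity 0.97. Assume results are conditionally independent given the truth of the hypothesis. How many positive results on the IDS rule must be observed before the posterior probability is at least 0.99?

4

Prior odds = 0.0013/0.9987 = 13/9987.
False-positive rate = 1 − 0.97 = 0.03; likelihood ratio of a positive = 0.94/0.03 = 94/3.
Target posterior odds = 0.99/0.01 = 99.
Need (13/9987) × (94/3)ⁿ ≥ 99, i.e. (94/3)ⁿ ≥ 988713/13.
(94/3)³ = 830584/27 falls short of 988713/13 but (94/3)⁴ = 78074896/81 reaches it, so n = 4.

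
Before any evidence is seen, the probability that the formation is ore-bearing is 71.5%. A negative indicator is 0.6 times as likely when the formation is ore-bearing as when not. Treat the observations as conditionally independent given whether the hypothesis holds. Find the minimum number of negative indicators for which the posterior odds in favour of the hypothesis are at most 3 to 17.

Prior odds = 0.715/0.285 = 143/57.
Likelihood ratio per negative indicator = 0.6.
Target odds = 3/17.
Require 0.6ⁿ ≤ 3/17 ÷ (143/57) = 171/2431.
0.6⁵ = 0.07776 is still above 171/2431 but 0.6⁶ = 729/15625 is at or below it, so n = 6.

6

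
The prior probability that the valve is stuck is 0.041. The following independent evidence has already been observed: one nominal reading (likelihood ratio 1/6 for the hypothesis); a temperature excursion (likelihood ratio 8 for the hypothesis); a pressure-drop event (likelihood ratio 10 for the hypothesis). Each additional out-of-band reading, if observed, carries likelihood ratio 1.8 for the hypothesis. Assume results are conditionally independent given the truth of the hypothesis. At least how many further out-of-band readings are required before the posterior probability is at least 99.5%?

10

Prior odds = 0.041/0.959 = 41/959.
Combined Bayes factor of the evidence already in hand = (1/6) × 8 × 10 = 40/3.
Odds after that evidence = (41/959) × 40/3 = 1640/2877.
Target odds = 0.995/0.005 = 199.
Need 1.8ⁿ ≥ 199 ÷ (1640/2877) = 572523/1640.
1.8⁹ = 387420489/1953125 falls short of 572523/1640 but 1.8¹⁰ ≈357.047 reaches it, so n = 10.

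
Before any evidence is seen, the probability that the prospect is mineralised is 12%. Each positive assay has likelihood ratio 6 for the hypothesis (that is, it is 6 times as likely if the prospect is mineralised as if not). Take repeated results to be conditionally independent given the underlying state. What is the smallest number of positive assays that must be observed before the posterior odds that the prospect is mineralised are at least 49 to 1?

Prior odds = 0.12/0.88 = 3/22.
Likelihood ratio per positive assay = 6.
Target odds = 49.
Need (3/22) × 6ⁿ ≥ 49, i.e. 6ⁿ ≥ 1078/3.
6³ = 216 falls short of 1078/3 but 6⁴ = 1296 reaches it, so n = 4.

4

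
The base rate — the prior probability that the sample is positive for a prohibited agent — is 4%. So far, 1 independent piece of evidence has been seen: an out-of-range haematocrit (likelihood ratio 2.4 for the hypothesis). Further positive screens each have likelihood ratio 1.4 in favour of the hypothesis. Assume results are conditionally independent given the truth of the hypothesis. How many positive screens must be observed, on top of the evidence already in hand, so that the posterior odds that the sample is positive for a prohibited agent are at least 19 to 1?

Prior odds = 0.04/0.96 = 1/24.
Bayes factor of the evidence already in hand = 2.4.
Odds after that evidence = (1/24) × 2.4 = 0.1.
Target odds = 19.
Need 1.4ⁿ ≥ 19 ÷ 0.1 = 190.
1.4¹⁵ ≈155.568 falls short of 190 but 1.4¹⁶ ≈217.795 reaches it, so n = 16.

16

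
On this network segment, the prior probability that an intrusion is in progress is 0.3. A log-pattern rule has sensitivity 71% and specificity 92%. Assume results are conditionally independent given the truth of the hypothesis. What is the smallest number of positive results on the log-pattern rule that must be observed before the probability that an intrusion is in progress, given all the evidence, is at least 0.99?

Prior odds: 0.3 ÷ 0.7 = 3/7.
False-positive rate = 1 − 0.92 = 0.08; likelihood ratio of a positive = 0.71/0.08 = 8.875.
Target odds: 0.99 ÷ 0.01 = 99.
Need (3/7) × 8.875ⁿ ≥ 99, i.e. 8.875ⁿ ≥ 231.
8.875² = 78.765625 falls short of 231 but 8.875³ = 357911/512 reaches it, so n = 3.

3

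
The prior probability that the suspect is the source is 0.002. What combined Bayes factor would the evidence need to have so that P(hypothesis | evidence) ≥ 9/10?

Prior odds = 0.002/0.998 = 1/499.
Target odds = 0.9/0.1 = 9.
Required Bayes factor = 9 ÷ (1/499) = 4491.

4491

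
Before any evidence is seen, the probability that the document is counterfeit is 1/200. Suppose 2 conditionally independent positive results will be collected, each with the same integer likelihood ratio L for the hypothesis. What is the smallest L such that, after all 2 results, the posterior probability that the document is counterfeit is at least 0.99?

141

Prior odds = 0.005/0.995 = 1/199.
Target odds = 0.99/0.01 = 99.
Need L² ≥ 99 ÷ (1/199) = 19701.
140² = 19600 < 19701 ≤ 19881 = 141², so L = 141.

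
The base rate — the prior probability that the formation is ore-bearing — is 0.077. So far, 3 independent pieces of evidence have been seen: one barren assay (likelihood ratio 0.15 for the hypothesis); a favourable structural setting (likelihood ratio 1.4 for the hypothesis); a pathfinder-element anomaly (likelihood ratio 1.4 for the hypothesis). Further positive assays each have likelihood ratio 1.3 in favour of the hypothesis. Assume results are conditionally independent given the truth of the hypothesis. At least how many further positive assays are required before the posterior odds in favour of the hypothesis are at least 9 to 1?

Prior odds = 0.077/0.923 = 77/923.
Combined Bayes factor of the evidence already in hand = 0.15 × 1.4 × 1.4 = 0.294.
Odds after that evidence = (77/923) × 0.294 = 11319/461500.
Target odds = 9.
Need 1.3ⁿ ≥ 9 ÷ (11319/461500) = 1384500/3773.
1.3²² ≈321.184 falls short of 1384500/3773 but 1.3²³ ≈417.539 reaches it, so n = 23.

23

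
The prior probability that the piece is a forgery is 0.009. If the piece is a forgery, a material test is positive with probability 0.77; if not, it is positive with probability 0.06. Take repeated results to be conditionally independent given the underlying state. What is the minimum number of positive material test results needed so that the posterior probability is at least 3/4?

Prior odds = 0.009/0.991 = 9/991.
Likelihood ratio of a positive = 0.77/0.06 = 77/6.
Target odds: 0.75 ÷ 0.25 = 3.
Need (9/991) × (77/6)ⁿ ≥ 3, i.e. (77/6)ⁿ ≥ 991/3.
(77/6)² = 5929/36 falls short of 991/3 but (77/6)³ = 456533/216 reaches it, so n = 3.

3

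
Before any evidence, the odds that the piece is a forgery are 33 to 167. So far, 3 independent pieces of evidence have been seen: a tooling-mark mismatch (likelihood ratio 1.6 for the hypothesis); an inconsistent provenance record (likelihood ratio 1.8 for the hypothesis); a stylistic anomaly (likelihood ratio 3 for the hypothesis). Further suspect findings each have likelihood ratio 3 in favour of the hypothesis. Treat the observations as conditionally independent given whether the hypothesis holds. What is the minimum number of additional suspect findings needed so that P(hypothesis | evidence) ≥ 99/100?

Prior odds = 33/167.
Combined Bayes factor of the evidence already in hand = 1.6 × 1.8 × 3 = 8.64.
Odds after that evidence = (33/167) × 8.64 = 7128/4175.
Target odds = 0.99/0.01 = 99.
Need 3ⁿ ≥ 99 ÷ (7128/4175) = 4175/72.
3³ = 27 falls short of 4175/72 but 3⁴ = 81 reaches it, so n = 4.

4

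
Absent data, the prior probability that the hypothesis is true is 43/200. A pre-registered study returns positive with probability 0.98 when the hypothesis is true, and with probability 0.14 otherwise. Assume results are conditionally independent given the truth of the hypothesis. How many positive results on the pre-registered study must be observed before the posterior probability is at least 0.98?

3

Prior odds = 0.215/0.785 = 43/157.
Likelihood ratio of a positive result = 0.98/0.14 = 7.
Target odds: 0.98 ÷ 0.02 = 49.
Require 7ⁿ ≥ 49 ÷ (43/157) = 7693/43.
7² = 49 falls short of 7693/43 but 7³ = 343 reaches it, so n = 3.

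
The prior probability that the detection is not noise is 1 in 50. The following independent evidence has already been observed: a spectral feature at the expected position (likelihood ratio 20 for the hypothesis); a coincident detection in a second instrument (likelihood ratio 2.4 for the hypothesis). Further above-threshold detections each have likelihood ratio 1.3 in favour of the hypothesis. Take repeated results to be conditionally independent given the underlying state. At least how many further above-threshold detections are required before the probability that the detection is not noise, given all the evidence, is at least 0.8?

Prior odds = 0.02/0.98 = 1/49.
Combined Bayes factor of the evidence already in hand = 20 × 2.4 = 48.
Odds after that evidence = (1/49) × 48 = 48/49.
Target odds = 0.8/0.2 = 4.
Need 1.3ⁿ ≥ 4 ÷ (48/49) = 49/12.
1.3⁵ = 371293/100000 falls short of 49/12 but 1.3⁶ = 4826809/1000000 reaches it, so n = 6.

6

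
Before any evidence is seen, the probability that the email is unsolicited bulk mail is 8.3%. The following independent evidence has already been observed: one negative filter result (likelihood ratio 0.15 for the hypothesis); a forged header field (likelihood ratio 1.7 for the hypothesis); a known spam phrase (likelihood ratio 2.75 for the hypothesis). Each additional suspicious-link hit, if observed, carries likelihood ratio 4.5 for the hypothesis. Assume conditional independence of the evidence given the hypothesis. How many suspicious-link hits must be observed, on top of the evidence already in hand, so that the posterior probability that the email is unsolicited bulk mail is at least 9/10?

4

Prior odds = 0.083/0.917 = 83/917.
Combined Bayes factor of the evidence already in hand = 0.15 × 1.7 × 2.75 = 0.70125.
Odds after that evidence = (83/917) × 0.70125 = 46563/733600.
Target odds = 0.9/0.1 = 9.
Need 4.5ⁿ ≥ 9 ÷ (46563/733600) = 2200800/15521.
4.5³ = 91.125 falls short of 2200800/15521 but 4.5⁴ = 410.0625 reaches it, so n = 4.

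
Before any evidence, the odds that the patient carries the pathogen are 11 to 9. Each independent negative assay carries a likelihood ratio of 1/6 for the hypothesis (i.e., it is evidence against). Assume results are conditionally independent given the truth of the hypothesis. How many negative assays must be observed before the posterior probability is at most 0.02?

3

Prior odds = 11/9.
Likelihood ratio per negative assay = 1/6.
Target odds: 0.02 ÷ 0.98 = 1/49.
Need (11/9) × (1/6)ⁿ ≤ 1/49, i.e. (1/6)ⁿ ≤ 9/539.
(1/6)² = 1/36 is still above 9/539 but (1/6)³ = 1/216 is at or below it, so n = 3.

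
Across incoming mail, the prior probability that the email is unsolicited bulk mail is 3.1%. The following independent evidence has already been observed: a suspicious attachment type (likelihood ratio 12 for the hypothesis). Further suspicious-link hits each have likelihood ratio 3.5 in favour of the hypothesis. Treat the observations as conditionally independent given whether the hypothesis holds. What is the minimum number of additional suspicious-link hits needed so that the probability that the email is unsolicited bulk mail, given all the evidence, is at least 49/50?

4

Prior odds = 0.031/0.969 = 31/969.
Bayes factor of the evidence already in hand = 12.
Odds after that evidence = (31/969) × 12 = 124/323.
Target odds = 0.98/0.02 = 49.
Need 3.5ⁿ ≥ 49 ÷ (124/323) = 15827/124.
3.5³ = 42.875 falls short of 15827/124 but 3.5⁴ = 150.0625 reaches it, so n = 4.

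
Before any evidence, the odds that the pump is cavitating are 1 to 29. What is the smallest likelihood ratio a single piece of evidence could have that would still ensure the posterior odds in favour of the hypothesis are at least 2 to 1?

Prior odds = 1/29.
Target odds = 2.
Required Bayes factor = 2 ÷ (1/29) = 58.

58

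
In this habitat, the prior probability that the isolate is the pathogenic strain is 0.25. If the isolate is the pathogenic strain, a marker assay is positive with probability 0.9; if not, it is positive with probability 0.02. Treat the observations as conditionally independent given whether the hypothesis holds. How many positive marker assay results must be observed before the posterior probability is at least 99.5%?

Prior odds: 0.25 ÷ 0.75 = 1/3.
Likelihood ratio of a positive = 0.9/0.02 = 45.
Target posterior odds = 0.995/0.005 = 199.
Need (1/3) × 45ⁿ ≥ 199, i.e. 45ⁿ ≥ 597.
45¹ = 45 falls short of 597 but 45² = 2025 reaches it, so n = 2.

2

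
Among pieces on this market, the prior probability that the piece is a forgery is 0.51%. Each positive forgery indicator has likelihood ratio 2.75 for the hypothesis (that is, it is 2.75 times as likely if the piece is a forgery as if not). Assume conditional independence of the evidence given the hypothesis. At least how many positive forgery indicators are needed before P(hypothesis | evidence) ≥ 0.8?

Prior odds: 0.0051 ÷ 0.9949 = 51/9949.
Likelihood ratio per positive forgery indicator = 2.75.
Target odds: 0.8 ÷ 0.2 = 4.
Require 2.75ⁿ ≥ 4 ÷ (51/9949) = 39796/51.
2.75⁶ = 1771561/4096 falls short of 39796/51 but 2.75⁷ = 19487171/16384 reaches it, so n = 7.

7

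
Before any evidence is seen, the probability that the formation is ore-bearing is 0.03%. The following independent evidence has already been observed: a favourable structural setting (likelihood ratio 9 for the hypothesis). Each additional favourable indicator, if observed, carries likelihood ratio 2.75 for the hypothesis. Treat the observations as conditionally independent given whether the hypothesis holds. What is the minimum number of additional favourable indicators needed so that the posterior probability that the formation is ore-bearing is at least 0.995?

Prior odds = 0.0003/0.9997 = 3/9997.
Bayes factor of the evidence already in hand = 9.
Odds after that evidence = (3/9997) × 9 = 27/9997.
Target odds = 0.995/0.005 = 199.
Need 2.75ⁿ ≥ 199 ÷ (27/9997) = 1989403/27.
2.75¹¹ ≈68023.6 falls short of 1989403/27 but 2.75¹² ≈187065 reaches it, so n = 12.

12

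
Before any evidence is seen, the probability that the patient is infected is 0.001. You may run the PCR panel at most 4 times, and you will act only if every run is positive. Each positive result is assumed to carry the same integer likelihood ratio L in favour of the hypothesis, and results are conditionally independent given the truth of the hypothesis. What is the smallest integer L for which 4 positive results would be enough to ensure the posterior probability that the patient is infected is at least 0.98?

15

Prior odds = 0.001/0.999 = 1/999.
Target odds = 0.98/0.02 = 49.
Need L⁴ ≥ 49 ÷ (1/999) = 48951.
14⁴ = 38416 < 48951 ≤ 50625 = 15⁴, so L = 15.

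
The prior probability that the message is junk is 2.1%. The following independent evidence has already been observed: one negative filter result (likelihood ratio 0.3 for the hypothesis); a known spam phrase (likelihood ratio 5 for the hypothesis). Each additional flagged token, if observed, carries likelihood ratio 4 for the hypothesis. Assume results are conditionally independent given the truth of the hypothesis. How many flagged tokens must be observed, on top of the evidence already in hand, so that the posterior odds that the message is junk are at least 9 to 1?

5

Prior odds = 0.021/0.979 = 21/979.
Combined Bayes factor of the evidence already in hand = 0.3 × 5 = 1.5.
Odds after that evidence = (21/979) × 1.5 = 63/1958.
Target odds = 9.
Need 4ⁿ ≥ 9 ÷ (63/1958) = 1958/7.
4⁴ = 256 falls short of 1958/7 but 4⁵ = 1024 reaches it, so n = 5.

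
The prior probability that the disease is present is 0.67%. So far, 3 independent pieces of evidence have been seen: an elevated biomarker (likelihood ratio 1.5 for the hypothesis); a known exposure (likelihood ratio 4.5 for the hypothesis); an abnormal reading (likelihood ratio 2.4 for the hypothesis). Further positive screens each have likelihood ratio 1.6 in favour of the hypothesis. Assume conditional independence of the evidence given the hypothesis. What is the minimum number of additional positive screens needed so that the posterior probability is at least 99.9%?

Prior odds = 0.0067/0.9933 = 67/9933.
Combined Bayes factor of the evidence already in hand = 1.5 × 4.5 × 2.4 = 16.2.
Odds after that evidence = (67/9933) × 16.2 = 1809/16555.
Target odds = 0.999/0.001 = 999.
Need 1.6ⁿ ≥ 999 ÷ (1809/16555) = 612535/67.
1.6¹⁹ ≈7555.79 falls short of 612535/67 but 1.6²⁰ ≈12089.3 reaches it, so n = 20.

20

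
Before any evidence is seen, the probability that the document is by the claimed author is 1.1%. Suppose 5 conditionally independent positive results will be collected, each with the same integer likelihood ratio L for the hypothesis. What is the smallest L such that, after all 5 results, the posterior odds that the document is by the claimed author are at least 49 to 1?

Prior odds = 0.011/0.989 = 11/989.
Target odds = 49.
Need L⁵ ≥ 49 ÷ (11/989) = 48461/11.
5⁵ = 3125 < 48461/11 ≤ 7776 = 6⁵, so L = 6.

6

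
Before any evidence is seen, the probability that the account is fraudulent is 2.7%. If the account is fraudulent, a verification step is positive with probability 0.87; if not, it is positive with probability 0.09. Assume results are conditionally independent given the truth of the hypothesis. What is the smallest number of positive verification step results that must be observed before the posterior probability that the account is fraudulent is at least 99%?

Prior odds = 0.027/0.973 = 27/973.
Likelihood ratio of a positive = 0.87/0.09 = 29/3.
Target posterior odds = 0.99/0.01 = 99.
Need (27/973) × (29/3)ⁿ ≥ 99, i.e. (29/3)ⁿ ≥ 10703/3.
(29/3)³ = 24389/27 falls short of 10703/3 but (29/3)⁴ = 707281/81 reaches it, so n = 4.

4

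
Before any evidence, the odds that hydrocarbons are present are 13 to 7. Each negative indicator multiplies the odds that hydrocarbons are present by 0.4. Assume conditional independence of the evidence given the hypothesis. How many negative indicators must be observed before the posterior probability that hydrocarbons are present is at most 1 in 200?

Prior odds = 13/7.
Likelihood ratio per negative indicator = 0.4.
Target odds: 0.005 ÷ 0.995 = 1/199.
Need (13/7) × 0.4ⁿ ≤ 1/199, i.e. 0.4ⁿ ≤ 7/2587.
0.4⁶ = 64/15625 is still above 7/2587 but 0.4⁷ = 128/78125 is at or below it, so n = 7.

7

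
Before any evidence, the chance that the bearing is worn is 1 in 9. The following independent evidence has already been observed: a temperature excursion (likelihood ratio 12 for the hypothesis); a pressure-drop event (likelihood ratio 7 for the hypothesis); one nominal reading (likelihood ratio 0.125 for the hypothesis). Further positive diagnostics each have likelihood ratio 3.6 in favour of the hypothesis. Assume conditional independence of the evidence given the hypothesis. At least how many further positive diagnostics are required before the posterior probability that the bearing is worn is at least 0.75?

1

Prior odds = (1/9)/(8/9) = 0.125.
Combined Bayes factor of the evidence already in hand = 12 × 7 × 0.125 = 10.5.
Odds after that evidence = 0.125 × 10.5 = 1.3125.
Target odds = 0.75/0.25 = 3.
Need 3.6ⁿ ≥ 3 ÷ 1.3125 = 16/7.
3.6¹ = 3.6, which meets the required 16/7; so n = 1.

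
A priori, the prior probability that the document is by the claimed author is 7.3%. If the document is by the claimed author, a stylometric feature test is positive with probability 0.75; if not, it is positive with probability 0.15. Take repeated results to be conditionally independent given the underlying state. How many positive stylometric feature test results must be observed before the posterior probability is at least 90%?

3

Prior odds = 0.073/0.927 = 73/927.
Likelihood ratio of a positive = 0.75/0.15 = 5.
Target posterior odds = 0.9/0.1 = 9.
Require 5ⁿ ≥ 9 ÷ (73/927) = 8343/73.
5² = 25 falls short of 8343/73 but 5³ = 125 reaches it, so n = 3.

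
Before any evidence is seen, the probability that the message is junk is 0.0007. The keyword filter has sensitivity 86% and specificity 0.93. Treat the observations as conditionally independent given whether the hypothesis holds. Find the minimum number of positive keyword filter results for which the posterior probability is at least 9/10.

Prior odds = 0.0007/0.9993 = 7/9993.
False-positive rate = 1 − 0.93 = 0.07; likelihood ratio of a positive = 0.86/0.07 = 86/7.
Target odds: 0.9 ÷ 0.1 = 9.
Need (7/9993) × (86/7)ⁿ ≥ 9, i.e. (86/7)ⁿ ≥ 89937/7.
(86/7)³ = 636056/343 falls short of 89937/7 but (86/7)⁴ = 54700816/2401 reaches it, so n = 4.

4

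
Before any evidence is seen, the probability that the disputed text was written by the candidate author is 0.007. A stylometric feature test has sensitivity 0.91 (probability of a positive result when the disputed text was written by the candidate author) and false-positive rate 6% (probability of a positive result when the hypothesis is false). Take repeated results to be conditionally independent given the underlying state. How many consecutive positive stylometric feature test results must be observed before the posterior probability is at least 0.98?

4

Prior odds = 0.007/0.993 = 7/993.
Likelihood ratio of a positive result = 0.91/0.06 = 91/6.
Target odds: 0.98 ÷ 0.02 = 49.
Need (7/993) × (91/6)ⁿ ≥ 49, i.e. (91/6)ⁿ ≥ 6951.
(91/6)³ = 753571/216 falls short of 6951 but (91/6)⁴ = 68574961/1296 reaches it, so n = 4.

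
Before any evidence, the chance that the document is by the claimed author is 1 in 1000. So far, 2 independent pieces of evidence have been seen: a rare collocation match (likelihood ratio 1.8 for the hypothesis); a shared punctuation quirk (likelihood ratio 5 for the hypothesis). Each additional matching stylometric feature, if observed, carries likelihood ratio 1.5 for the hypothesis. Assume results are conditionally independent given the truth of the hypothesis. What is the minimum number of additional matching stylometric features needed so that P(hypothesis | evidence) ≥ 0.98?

22

Prior odds = 0.001/0.999 = 1/999.
Combined Bayes factor of the evidence already in hand = 1.8 × 5 = 9.
Odds after that evidence = (1/999) × 9 = 1/111.
Target odds = 0.98/0.02 = 49.
Need 1.5ⁿ ≥ 49 ÷ (1/111) = 5439.
1.5²¹ ≈4987.89 falls short of 5439 but 1.5²² ≈7481.83 reaches it, so n = 22.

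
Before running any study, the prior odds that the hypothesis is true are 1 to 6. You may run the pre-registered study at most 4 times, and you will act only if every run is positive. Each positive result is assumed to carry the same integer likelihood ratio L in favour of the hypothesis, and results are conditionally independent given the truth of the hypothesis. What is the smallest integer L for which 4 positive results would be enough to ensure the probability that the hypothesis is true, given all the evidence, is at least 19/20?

Prior odds = 1/6.
Target odds = 0.95/0.05 = 19.
Need L⁴ ≥ 19 ÷ (1/6) = 114.
3⁴ = 81 < 114 ≤ 256 = 4⁴, so L = 4.

4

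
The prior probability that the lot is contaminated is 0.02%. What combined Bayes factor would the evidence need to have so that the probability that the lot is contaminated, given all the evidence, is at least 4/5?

19996

Prior odds = 0.0002/0.9998 = 1/4999.
Target odds = 0.8/0.2 = 4.
Required Bayes factor = 4 ÷ (1/4999) = 19996.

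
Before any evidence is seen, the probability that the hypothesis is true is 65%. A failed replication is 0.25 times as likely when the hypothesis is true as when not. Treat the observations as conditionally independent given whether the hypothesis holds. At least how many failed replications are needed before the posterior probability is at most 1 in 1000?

6

Prior odds = 0.65/0.35 = 13/7.
Likelihood ratio per failed replication = 0.25.
Target posterior odds = 0.001/0.999 = 1/999.
Need (13/7) × 0.25ⁿ ≤ 1/999, i.e. 0.25ⁿ ≤ 7/12987.
0.25⁵ = 1/1024 is still above 7/12987 but 0.25⁶ = 1/4096 is at or below it, so n = 6.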